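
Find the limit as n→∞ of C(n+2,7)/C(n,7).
1
Both numerator and denominator grow as n^7/7! for large n, so the ratio → 1.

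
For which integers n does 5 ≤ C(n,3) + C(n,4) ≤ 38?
C(3,3)+C(3,4)=1; C(4,3)+C(4,4)=5; C(5,3)+C(5,4)=15; C(6,3)+C(6,4)=35; C(7,3)+C(7,4)=70. So valid n = 4, 5, 6.

Answer: 4, 5, 6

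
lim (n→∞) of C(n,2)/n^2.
1/2

C(n,2) ≈ n^2/2! for large n. Limit = 1/2! = 1/2.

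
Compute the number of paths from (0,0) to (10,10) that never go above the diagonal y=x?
Counted by the Catalan number C_10: C_10 = C(20,10)/(10+1) = 184,756/11 = 16,796.

Answer: 16,796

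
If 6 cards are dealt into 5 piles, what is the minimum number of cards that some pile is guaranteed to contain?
2

Explanation: Pigeonhole: ⌈6/5⌉ = 2.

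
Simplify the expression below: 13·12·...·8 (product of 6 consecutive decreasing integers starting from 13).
This is P(13,6) = 13!/(7)! = 1,235,520.
Final answer: 1,235,520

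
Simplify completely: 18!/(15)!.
4,896

Working:
This equals 18×17×16 = 4,896.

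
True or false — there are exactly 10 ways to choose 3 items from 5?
True

Reasoning: C(5,3) = 10.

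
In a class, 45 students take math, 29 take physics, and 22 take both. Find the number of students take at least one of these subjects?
52

Working:
|A∪B| = |A|+|B|-|A∩B| = 45+29-22 = 52.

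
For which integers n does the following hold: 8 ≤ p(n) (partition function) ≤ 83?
6, 7, 8, 9, 10, 11, 12

Solution: Tabulating p(n) via p(n) = p(n−1) + p(n−2) − p(n−5) − p(n−7) + …: p(5)=7; p(6)=11; p(7)=15; p(8)=22; p(9)=30; p(10)=42; p(11)=56; p(12)=77; p(13)=101. So valid n = 6, 7, 8, 9, 10, 11, 12.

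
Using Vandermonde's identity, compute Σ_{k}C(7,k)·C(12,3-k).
= C(7+12,3) = C(19,3) = 969.

Answer: 969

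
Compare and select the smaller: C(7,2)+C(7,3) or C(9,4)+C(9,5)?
First=56, Second=252.
Final answer: C(7,2)+C(7,3)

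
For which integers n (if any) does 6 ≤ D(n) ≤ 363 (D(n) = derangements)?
4, 5, 6
Using D(n) = (n−1)[D(n−1) + D(n−2)] with D(1)=0, D(2)=1: D(3)=2; D(4)=9; D(5)=44; D(6)=265; D(7)=1,854. So valid n = 4, 5, 6.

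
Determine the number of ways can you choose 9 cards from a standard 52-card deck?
3,679,075,400

C(52,9) = 3,679,075,400.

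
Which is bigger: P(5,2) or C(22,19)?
P(5,2)=20, C(22,19)=1,540.
Final answer: C(22,19)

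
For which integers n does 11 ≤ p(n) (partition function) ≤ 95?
6, 7, 8, 9, 10, 11, 12

Working:
Tabulating p(n) via p(n) = p(n−1) + p(n−2) − p(n−5) − p(n−7) + …: p(5)=7; p(6)=11; p(7)=15; p(8)=22; p(9)=30; p(10)=42; p(11)=56; p(12)=77; p(13)=101. So valid n = 6, 7, 8, 9, 10, 11, 12.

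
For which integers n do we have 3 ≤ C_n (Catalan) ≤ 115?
3, 4, 5

Explanation: C_2=2; C_3=5; C_4=14; C_5=42; C_6=132. So valid n = 3, 4, 5.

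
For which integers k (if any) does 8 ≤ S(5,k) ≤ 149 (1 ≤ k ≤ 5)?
2, 3, 4

S(5,1)=1; S(5,2)=15; S(5,3)=25; S(5,4)=10; S(5,5)=1. So valid k = 2, 3, 4.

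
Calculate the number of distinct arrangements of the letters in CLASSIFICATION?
1,816,214,400

Word has 14 letters (C=2, L=1, A=2, S=2, I=3, F=1, T=1, O=1, N=1). Arrangements: 14!/Π(k!) = 1,816,214,400.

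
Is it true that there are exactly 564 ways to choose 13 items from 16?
False

Working:
C(16,13) = 560 ≠ 564.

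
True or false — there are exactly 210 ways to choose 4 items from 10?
C(10,4) = 210.

Answer: True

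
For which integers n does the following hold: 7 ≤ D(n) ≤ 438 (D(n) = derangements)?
4, 5, 6

Reasoning: Using D(n) = (n−1)[D(n−1) + D(n−2)] with D(1)=0, D(2)=1: D(3)=2; D(4)=9; D(5)=44; D(6)=265; D(7)=1,854. So valid n = 4, 5, 6.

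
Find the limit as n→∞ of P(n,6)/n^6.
1
P(n,6) = n(n-1)···(n-5) ≈ n^6 for large n. Limit = 1.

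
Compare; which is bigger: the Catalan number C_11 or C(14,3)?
C_11

C_11 = C(22,11)/(11+1) = 705,432/12 = 58,786; C(14,3) = 364.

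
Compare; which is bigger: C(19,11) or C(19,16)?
C(19,11)=75,582, C(19,16)=969.
Final answer: C(19,11)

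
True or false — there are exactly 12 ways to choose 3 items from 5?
False

C(5,3) = 10 ≠ 12.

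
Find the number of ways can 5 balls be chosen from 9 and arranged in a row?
P(9,5) = 9!/(9-5)! = 15,120.
Final answer: 15,120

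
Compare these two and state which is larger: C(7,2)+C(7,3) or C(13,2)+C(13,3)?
C(13,2)+C(13,3)

First=56, Second=364.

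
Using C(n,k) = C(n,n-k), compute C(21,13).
203,490

Explanation: C(21,13) = C(21,8) = 203,490.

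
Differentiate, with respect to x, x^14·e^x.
(14x^13 + x^14)e^x

Product rule: d/dx[x^14]·e^x + x^14·d/dx[e^x] = 14x^{13}e^x + x^14e^x.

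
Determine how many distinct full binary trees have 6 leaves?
Using the Catalan number formula: C_n = C(2n, n) / (n+1)
C_5 = C(10, 5) / (5+1)
     = 252 / 6
     = 42
Final answer: 42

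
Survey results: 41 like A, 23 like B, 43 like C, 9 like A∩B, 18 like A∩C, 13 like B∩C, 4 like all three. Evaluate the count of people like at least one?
71

Working:
|A∪B∪C| = 41+23+43-9-18-13+4 = 71.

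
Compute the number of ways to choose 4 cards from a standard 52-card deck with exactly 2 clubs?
57,798

Solution: 13 clubs and 39 non-clubs: C(13,2) × C(39,2) = 78 × 741 = 57,798.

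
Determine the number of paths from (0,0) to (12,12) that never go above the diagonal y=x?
208,012

Counted by the Catalan number C_12: C_12 = C(24,12)/(12+1) = 2,704,156/13 = 208,012.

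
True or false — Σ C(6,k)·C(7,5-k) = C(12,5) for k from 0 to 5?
False
Vandermonde's identity gives C(13,5) = 1,287; RHS C(12,5) = 792.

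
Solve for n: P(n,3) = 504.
9

Explanation: P(n,3) = n(n−1)(n−2) is increasing in n; n(n−1)(n−2) ≈ (n−1)^3 = 504 gives n ≈ 9.0. Check: P(7,3) = 210, P(8,3) = 336, P(9,3) = 504 ✓. So n = 9.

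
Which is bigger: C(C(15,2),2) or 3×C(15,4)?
C(C(15,2),2)

C(C(15,2),2)=5,460, 3×C(15,4)=4,095.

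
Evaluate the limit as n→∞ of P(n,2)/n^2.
1

Solution: P(n,2) = n(n-1) ≈ n^2 for large n. Limit = 1.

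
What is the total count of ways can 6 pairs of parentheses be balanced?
132
Using the Catalan number formula: C_n = C(2n, n) / (n+1)
C_6 = C(12, 6) / (6+1)
     = 924 / 7
     = 132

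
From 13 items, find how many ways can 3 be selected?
286
C(13,3) = 13! / (3! × (13-3)!)
         = 13! / (3! × 10!)
         = 286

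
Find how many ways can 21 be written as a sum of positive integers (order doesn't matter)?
792

Working:
Pentagonal recurrence p(n) = p(n−1) + p(n−2) − p(n−5) − p(n−7) + …: p(21) = p(20) + p(19) − p(16) − p(14) + p(9) + p(6) = 627 + 490 − 231 − 135 + 30 + 11 = 792.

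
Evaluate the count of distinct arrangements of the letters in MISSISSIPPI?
34,650

Word has 11 letters (M=1, I=4, S=4, P=2). Arrangements: 11!/Π(k!) = 34,650.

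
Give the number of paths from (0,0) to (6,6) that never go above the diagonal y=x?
132

Solution: Counted by the Catalan number C_6: C_6 = C(12,6)/(6+1) = 924/7 = 132.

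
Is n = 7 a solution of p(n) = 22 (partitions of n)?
No

Solution: Pentagonal recurrence p(n) = p(n−1) + p(n−2) − p(n−5) − p(n−7) + …: p(7) = p(6) + p(5) − p(2) − p(0) = 11 + 7 − 2 − 1 = 15, which does not equal 22.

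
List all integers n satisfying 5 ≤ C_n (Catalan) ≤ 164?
3, 4, 5, 6

Solution: C_2=2; C_3=5; C_4=14; C_5=42; C_6=132; C_7=429. So valid n = 3, 4, 5, 6.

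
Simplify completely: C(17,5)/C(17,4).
13/5

C(n,k+1)/C(n,k) = (n−k)/(k+1). Here (17−4)/(4+1) = 13/5 = 13/5.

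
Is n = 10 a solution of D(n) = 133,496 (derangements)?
D(10) = (10-1)·[D(9) + D(8)] = 9·[133,496 + 14,833] = 1,334,961, which does not equal 133,496.
Final answer: No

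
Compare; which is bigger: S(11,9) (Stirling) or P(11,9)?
S(11,9) = 9·S(10,9) + S(10,8) = 9·45 + 750 = 1,155; P(11,9) = 19,958,400.
Final answer: P(11,9)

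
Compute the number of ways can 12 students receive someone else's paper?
176,214,841

Reasoning: Using D(n) = (n-1)[D(n-1) + D(n-2)]:
D(12) = (12-1) × [D(11) + D(10)]
      = 11 × [14684570 + 1334961]
      = 11 × 16019531
      = 176,214,841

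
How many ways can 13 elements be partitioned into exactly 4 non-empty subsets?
2,532,530

Solution: This equals S(13,4), the Stirling number of the 2nd kind.
Using the Stirling recurrence: S(n,k) = k·S(n-1,k) + S(n-1,k-1)
S(13,4) = 4·S(12,4) + S(12,3)
         = 4·611501 + 86526
         = 2446004 + 86526
         = 2,532,530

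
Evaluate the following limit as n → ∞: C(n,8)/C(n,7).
∞

Working:
C(n,8)/C(n,7) = (n-7)/8 → ∞ as n → ∞.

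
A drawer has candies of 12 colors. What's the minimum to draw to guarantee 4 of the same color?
37

Worst case: 3 of each = 36. One more: 37.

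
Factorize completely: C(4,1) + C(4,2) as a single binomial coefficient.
C(5,2)

By Pascal's identity: C(4,1) + C(4,2) = C(5,2) = 10.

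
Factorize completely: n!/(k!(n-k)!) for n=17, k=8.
C(17,8) = 24,310

Solution: This is the binomial coefficient C(17,8) = 24,310.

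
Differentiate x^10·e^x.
(10x^9 + x^10)e^x

Reasoning: Product rule: d/dx[x^10]·e^x + x^10·d/dx[e^x] = 10x^{9}e^x + x^10e^x.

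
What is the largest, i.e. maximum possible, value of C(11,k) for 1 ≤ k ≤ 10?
462
C(11,k) is maximised at the centre of the row: C(11,5) = 462.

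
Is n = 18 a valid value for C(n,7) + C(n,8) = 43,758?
No

Reasoning: C(18,7) + C(18,8) = 31,824 + 43,758 = 75,582, which does not equal 43,758.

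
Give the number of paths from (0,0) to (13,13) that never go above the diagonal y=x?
742,900
Counted by the Catalan number C_13: C_13 = C(26,13)/(13+1) = 10,400,600/14 = 742,900.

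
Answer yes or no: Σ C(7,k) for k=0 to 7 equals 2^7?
Binomial theorem: Σ C(7,k) = (1+1)^7 = 2^7 = 128; RHS 2^7 = 128.
Final answer: Yes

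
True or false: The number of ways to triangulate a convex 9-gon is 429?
True
Triangulations of a convex 9-gon are counted by the Catalan number C_7: C_7 = C(14,7)/(7+1) = 3,432/8 = 429.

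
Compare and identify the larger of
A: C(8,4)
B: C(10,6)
B
A=C(8,4)=70, B=C(10,6)=210.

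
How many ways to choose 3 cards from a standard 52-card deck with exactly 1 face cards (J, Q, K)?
12 face cards and 40 non-face cards: C(12,1) × C(40,2) = 12 × 780 = 9,360.
Final answer: 9,360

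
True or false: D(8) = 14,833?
True

Derangements of 8 elements: D(8) = (8-1)·[D(7) + D(6)] = 7·[1,854 + 265] = 14,833.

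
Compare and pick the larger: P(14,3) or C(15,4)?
P(14,3)

Reasoning: P(14,3)=2,184, C(15,4)=1,365.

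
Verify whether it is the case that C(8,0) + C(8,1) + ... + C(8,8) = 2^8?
True

Binomial theorem with x = y = 1: Σ C(8,i) = (1+1)^8 = 2^8 = 256. The statement holds.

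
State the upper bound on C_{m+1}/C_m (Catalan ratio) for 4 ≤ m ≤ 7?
10/3

C_{m+1}/C_m = 2(2m+1)/(m+2), which increases with m. Maximum at m = 7: 2·15/9 = 10/3.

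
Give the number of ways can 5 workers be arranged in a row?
Arrangements of 5 distinct objects: 5! = 120.

Answer: 120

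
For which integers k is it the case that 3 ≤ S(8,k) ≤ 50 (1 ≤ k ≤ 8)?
S(8,1)=1; S(8,2)=127; S(8,3)=966; S(8,4)=1,701; S(8,5)=1,050; S(8,6)=266; S(8,7)=28; S(8,8)=1. So valid k = 7.

Answer: 7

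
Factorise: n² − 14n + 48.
(n − 6)(n − 8)

Seek roots whose sum is 14 and product is 48: (6, 8). So n² − 14n + 48 = (n − 6)(n − 8).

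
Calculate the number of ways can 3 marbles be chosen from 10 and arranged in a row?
720

Working:
P(10,3) = 10!/(10-3)! = 720.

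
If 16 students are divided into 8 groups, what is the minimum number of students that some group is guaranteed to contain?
2
Pigeonhole: ⌈16/8⌉ = 2.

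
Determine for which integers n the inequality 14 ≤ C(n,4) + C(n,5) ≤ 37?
6

C(5,4)+C(5,5)=6; C(6,4)+C(6,5)=21; C(7,4)+C(7,5)=56. So valid n = 6.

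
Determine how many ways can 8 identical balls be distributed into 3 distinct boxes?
45

C(8+3-1, 3-1) = C(10, 2) = 45.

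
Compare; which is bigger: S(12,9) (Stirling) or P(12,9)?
P(12,9)

S(12,9) = 9·S(11,9) + S(11,8) = 9·1,155 + 11,880 = 22,275; P(12,9) = 79,833,600.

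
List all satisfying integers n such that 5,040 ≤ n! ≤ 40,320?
7, 8
n! is strictly increasing; 7! = 5,040 and 8! = 40,320, so valid n = 7, 8.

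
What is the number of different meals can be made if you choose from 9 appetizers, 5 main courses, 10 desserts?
450

Solution: By the multiplication principle: 9 × 5 × 10 = 450.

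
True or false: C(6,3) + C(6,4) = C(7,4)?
True

Pascal's identity C(n,k) + C(n,k+1) = C(n+1,k+1): 20 + 15 = 35 = C(7,4).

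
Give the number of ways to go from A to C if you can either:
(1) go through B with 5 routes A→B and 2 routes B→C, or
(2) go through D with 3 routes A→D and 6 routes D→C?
28

Explanation: Route via B: 5×2=10. Route via D: 3×6=18. Total: 28.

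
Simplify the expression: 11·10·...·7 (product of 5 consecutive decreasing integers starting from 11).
55,440

Explanation: This is P(11,5) = 11!/(6)! = 55,440.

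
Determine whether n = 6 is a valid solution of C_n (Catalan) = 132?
Yes

Explanation: C_6 = C(12,6)/(6+1) = 924/7 = 132, which equals 132.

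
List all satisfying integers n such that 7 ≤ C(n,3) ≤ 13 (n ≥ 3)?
5

C(4,3)=4; C(5,3)=10; C(6,3)=20. So valid n = 5.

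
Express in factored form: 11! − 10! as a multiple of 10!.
10 × 10! = 36,288,000

Explanation: 11! − 10! = 11·10! − 10! = (11 − 1)·10! = 10 × 10! = 36,288,000.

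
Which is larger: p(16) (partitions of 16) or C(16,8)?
C(16,8)

Solution: Pentagonal recurrence p(n) = p(n−1) + p(n−2) − p(n−5) − p(n−7) + …: p(16) = p(15) + p(14) − p(11) − p(9) + p(4) + p(1) = 176 + 135 − 56 − 30 + 5 + 1 = 231; C(16,8) = 12,870.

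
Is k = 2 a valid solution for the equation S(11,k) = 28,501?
No

Explanation: S(11,2) = 2·S(10,2) + S(10,1) = 2·511 + 1 = 1,023, which does not equal 28,501.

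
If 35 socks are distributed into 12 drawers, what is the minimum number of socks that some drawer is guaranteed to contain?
3

Solution: Pigeonhole: ⌈35/12⌉ = 3.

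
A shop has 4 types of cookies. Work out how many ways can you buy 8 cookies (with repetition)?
165

Explanation: Stars and bars: C(8+4-1, 8) = C(11, 8) = 165.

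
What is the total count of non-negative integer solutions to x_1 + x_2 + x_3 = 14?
C(14+3-1, 3-1) = 120.

Answer: 120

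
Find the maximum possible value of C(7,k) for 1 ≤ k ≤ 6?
C(7,k) is maximised at the centre of the row: C(7,3) = 35.

Answer: 35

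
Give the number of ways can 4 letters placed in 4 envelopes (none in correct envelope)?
9

Reasoning: Using D(n) = (n-1)[D(n-1) + D(n-2)]:
D(4) = (4-1) × [D(3) + D(2)]
      = 3 × [2 + 1]
      = 3 × 3
      = 9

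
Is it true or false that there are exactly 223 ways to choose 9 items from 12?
C(12,9) = 220 ≠ 223.
Final answer: False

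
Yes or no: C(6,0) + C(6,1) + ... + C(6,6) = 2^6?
Binomial theorem with x = y = 1: Σ C(6,i) = (1+1)^6 = 2^6 = 64. The statement holds.
Final answer: Yes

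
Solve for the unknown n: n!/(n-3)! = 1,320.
n!/(n-3)! = n×(n-1)×(n-2), a product of 3 consecutive integers ≈ (n−1)^3. 1,320^(1/3) + 1 ≈ 12.0; check n = 12: 12×11×10 = 1,320 ✓. So n = 12.

Answer: 12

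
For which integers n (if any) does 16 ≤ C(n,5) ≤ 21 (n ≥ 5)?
7

Reasoning: C(6,5)=6; C(7,5)=21; C(8,5)=56. So valid n = 7.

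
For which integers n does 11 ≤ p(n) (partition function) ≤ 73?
6, 7, 8, 9, 10, 11

Tabulating p(n) via p(n) = p(n−1) + p(n−2) − p(n−5) − p(n−7) + …: p(5)=7; p(6)=11; p(7)=15; p(8)=22; p(9)=30; p(10)=42; p(11)=56; p(12)=77. So valid n = 6, 7, 8, 9, 10, 11.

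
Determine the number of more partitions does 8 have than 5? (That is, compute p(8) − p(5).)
Pentagonal recurrence p(n) = p(n−1) + p(n−2) − p(n−5) − p(n−7) + …: p(8) = p(7) + p(6) − p(3) − p(1) = 15 + 11 − 3 − 1 = 22.
p(5) = p(4) + p(3) − p(0) = 5 + 3 − 1 = 7.
Difference = 22 − 7 = 15.

Answer: 15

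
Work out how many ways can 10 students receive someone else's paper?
1,334,961

Solution: Using D(n) = (n-1)[D(n-1) + D(n-2)]:
D(10) = (10-1) × [D(9) + D(8)]
      = 9 × [133496 + 14833]
      = 9 × 148329
      = 1,334,961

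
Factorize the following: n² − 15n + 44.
Seek roots whose sum is 15 and product is 44: (4, 11). So n² − 15n + 44 = (n − 4)(n − 11).
Final answer: (n − 4)(n − 11)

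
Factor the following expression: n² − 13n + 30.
(n − 3)(n − 10)

Explanation: Seek roots whose sum is 13 and product is 30: (3, 10). So n² − 13n + 30 = (n − 3)(n − 10).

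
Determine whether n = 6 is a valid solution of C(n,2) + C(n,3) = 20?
C(6,2) + C(6,3) = 15 + 20 = 35, which does not equal 20.

Answer: No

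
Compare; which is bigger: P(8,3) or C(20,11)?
C(20,11)

Solution: P(8,3)=336, C(20,11)=167,960.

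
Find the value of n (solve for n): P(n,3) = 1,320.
P(n,3) = n(n−1)(n−2) is increasing in n; n(n−1)(n−2) ≈ (n−1)^3 = 1,320 gives n ≈ 12.0. Check: P(10,3) = 720, P(11,3) = 990, P(12,3) = 1,320 ✓. So n = 12.
Final answer: 12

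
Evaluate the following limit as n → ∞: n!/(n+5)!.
0

Reasoning: n!/(n+5)! = 1/[(n+1)(n+2)···(n+5)] → 0 as n → ∞.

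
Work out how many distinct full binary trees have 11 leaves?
16,796

Using the Catalan number formula: C_n = C(2n, n) / (n+1)
C_10 = C(20, 10) / (10+1)
     = 184756 / 11
     = 16,796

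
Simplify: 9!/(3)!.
60,480
This equals 9×8×...×4 = 60,480.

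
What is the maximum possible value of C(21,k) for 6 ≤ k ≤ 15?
352,716

Working:
C(21,k) is maximised at the centre of the row: C(21,10) = 352,716.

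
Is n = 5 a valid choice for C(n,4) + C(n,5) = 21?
No

Solution: C(5,4) + C(5,5) = 5 + 1 = 6, which does not equal 21.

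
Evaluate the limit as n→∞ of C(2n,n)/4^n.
C(2n,n) ~ 4^n/√(πn), so C(2n,n)/4^n ~ 1/√(πn) → 0.
Final answer: 0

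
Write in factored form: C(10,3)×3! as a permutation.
P(10,3)

Reasoning: C(10,3)×3! = [10!/(3!(7)!)]×3! = 10!/(7)! = P(10,3) = 720.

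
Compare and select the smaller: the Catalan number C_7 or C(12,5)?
C_7

Solution: C_7 = C(14,7)/(7+1) = 3,432/8 = 429; C(12,5) = 792.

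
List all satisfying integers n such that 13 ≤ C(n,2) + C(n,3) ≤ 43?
5, 6

Solution: C(4,2)+C(4,3)=10; C(5,2)+C(5,3)=20; C(6,2)+C(6,3)=35; C(7,2)+C(7,3)=56. So valid n = 5, 6.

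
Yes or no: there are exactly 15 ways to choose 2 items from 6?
Yes
C(6,2) = 15.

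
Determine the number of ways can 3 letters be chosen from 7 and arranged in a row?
P(7,3) = 7!/(7-3)! = 210.

Answer: 210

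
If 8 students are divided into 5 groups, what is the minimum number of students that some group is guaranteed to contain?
2
Pigeonhole: ⌈8/5⌉ = 2.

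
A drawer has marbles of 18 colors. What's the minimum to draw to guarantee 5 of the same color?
73

Solution: Worst case: 4 of each = 72. One more: 73.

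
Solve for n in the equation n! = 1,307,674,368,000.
15

n! is strictly increasing. 13! = 6,227,020,800, 14! = 87,178,291,200, 15! = 1,307,674,368,000 ✓. So n = 15.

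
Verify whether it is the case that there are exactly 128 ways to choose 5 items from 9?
False

C(9,5) = 126 ≠ 128.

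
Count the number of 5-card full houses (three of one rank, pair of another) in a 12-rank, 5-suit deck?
Triple rank: 12. Triple suits: C(5,3)=10. Pair rank: 11. Pair suits: C(5,2)=10. Total: 13,200.

Answer: 13,200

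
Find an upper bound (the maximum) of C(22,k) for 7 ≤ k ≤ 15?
705,432

Solution: C(22,k) is maximised at the centre of the row: C(22,11) = 705,432.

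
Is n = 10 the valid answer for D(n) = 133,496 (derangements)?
No

D(10) = (10-1)·[D(9) + D(8)] = 9·[133,496 + 14,833] = 1,334,961, which does not equal 133,496.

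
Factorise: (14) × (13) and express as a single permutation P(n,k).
P(14,2) = 14!/(12)!

Solution: Product of 2 consecutive descending integers starting at 14: P(14,2) = 14!/12! = 182.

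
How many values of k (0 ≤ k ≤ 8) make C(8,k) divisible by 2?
Checking C(8,k) mod 2 for k = 0..8: divisible at k = 1, 2, 3, 4, 5, 6, 7. That's 7 values.
Final answer: 7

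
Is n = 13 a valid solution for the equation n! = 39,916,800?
13! = 13·12! = 13·479,001,600 = 6,227,020,800, which does not equal 39,916,800.
Final answer: No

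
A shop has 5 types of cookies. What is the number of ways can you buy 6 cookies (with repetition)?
210

Stars and bars: C(6+5-1, 6) = C(10, 6) = 210.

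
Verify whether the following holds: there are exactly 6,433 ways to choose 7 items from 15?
False
C(15,7) = 6,435 ≠ 6433.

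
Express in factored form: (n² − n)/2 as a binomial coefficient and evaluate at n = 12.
C(n,2); C(12,2) = 66
(n² − n)/2 = n(n−1)/2 = C(n,2). At n = 12: C(12,2) = 66.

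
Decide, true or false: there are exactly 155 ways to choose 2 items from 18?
False
C(18,2) = 153 ≠ 155.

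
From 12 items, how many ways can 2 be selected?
66

Reasoning: C(12,2) = 12! / (2! × (12-2)!)
         = 12! / (2! × 10!)
         = 66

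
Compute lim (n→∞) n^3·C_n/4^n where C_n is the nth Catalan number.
C_n ~ 4^n/(n^(3/2)√π), so n^3·C_n/4^n ~ n^(3 − 3/2)/√π → ∞.
Final answer: ∞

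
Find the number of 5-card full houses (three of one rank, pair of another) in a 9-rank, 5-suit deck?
7,200
Triple rank: 9. Triple suits: C(5,3)=10. Pair rank: 8. Pair suits: C(5,2)=10. Total: 7,200.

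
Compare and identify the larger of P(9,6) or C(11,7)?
P(9,6)

P(9,6)=60,480, C(11,7)=330.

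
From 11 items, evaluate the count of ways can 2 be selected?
55

Solution: C(11,2) = 11! / (2! × (11-2)!)
         = 11! / (2! × 9!)
         = 55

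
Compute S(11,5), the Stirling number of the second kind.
246,730
Using the Stirling recurrence: S(n,k) = k·S(n-1,k) + S(n-1,k-1)
S(11,5) = 5·S(10,5) + S(10,4)
         = 5·42525 + 34105
         = 212625 + 34105
         = 246,730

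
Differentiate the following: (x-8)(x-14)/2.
(2x - 22)/2

d/dx[(x-8)(x-14)] = (x-14) + (x-8) = 2x - 22. Dividing by 2 gives (2x - 22)/2.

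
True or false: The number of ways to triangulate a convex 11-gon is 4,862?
True

Reasoning: Triangulations of a convex 11-gon are counted by the Catalan number C_9: C_9 = C(18,9)/(9+1) = 48,620/10 = 4,862.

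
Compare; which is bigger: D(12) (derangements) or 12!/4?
D(12)

Reasoning: D(12) = (12-1)·[D(11) + D(10)] = 11·[14,684,570 + 1,334,961] = 176,214,841; 12!/4 = 479,001,600/4 = 119,750,400.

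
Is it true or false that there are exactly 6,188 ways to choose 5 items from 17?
True

C(17,5) = 6,188.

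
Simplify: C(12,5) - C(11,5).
330

C(12,5) - C(11,5) = C(11,4) = 330.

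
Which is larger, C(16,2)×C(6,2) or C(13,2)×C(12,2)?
C(13,2)×C(12,2)

Working:
C(16,2)×C(6,2)=1,800, C(13,2)×C(12,2)=5,148.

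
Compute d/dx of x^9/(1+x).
(9x^8(1+x) - x^9)/(1+x)²
Quotient rule: [9x^{8}(1+x) - x^9]/(1+x)².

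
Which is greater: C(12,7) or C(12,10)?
C(12,7)

C(12,7)=792, C(12,10)=66.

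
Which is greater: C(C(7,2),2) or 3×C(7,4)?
C(C(7,2),2)
C(C(7,2),2)=210, 3×C(7,4)=105.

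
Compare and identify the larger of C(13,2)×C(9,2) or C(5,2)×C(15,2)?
C(13,2)×C(9,2)=2,808, C(5,2)×C(15,2)=1,050.
Final answer: C(13,2)×C(9,2)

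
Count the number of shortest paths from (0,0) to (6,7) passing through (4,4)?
700
To (4,4): C(8,4)=70. From there: C(5,2)=10. Total: 700.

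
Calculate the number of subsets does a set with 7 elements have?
128
Each element can be included or excluded: 2^7 = 128.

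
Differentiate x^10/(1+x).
(10x^9(1+x) - x^10)/(1+x)²
Quotient rule: [10x^{9}(1+x) - x^10]/(1+x)².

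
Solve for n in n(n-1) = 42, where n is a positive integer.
n² − n − 42 = 0, so n = (1 ± √(1 + 4·42))/2 = (1 ± √169)/2 = (1 ± 13)/2, i.e. n = 7 or n = -6. Taking the positive root, n = 7 (check: 7×6 = 42).
Final answer: 7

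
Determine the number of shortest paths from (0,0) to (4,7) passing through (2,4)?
150

Working:
To (2,4): C(6,2)=15. From there: C(5,2)=10. Total: 150.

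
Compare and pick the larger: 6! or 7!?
7!

Explanation: 6!=720, 7!=5,040. 7! > 6!.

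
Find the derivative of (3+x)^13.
13(3+x)^12

Working:
Using the power rule: d/dx (3+x)^13 = 13(3+x)^{12}.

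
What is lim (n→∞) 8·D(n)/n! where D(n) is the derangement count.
D(n)/n! → 1/e, so 8·D(n)/n! → 8/e.
Final answer: 8/e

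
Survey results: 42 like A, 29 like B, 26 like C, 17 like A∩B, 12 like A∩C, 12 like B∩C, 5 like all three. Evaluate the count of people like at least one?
|A∪B∪C| = 42+29+26-17-12-12+5 = 61.

Answer: 61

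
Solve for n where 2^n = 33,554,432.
25

Working:
33,554,432 = 1,024 × 1,024 × 32 = 2^10 × 2^10 × 2^5 = 2^25, so n = 25.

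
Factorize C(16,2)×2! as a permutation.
P(16,2)

C(16,2)×2! = [16!/(2!(14)!)]×2! = 16!/(14)! = P(16,2) = 240.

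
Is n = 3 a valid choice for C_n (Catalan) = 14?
No
C_3 = C(6,3)/(3+1) = 20/4 = 5, which does not equal 14.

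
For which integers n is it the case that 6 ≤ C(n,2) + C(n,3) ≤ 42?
C(3,2)+C(3,3)=4; C(4,2)+C(4,3)=10; C(5,2)+C(5,3)=20; C(6,2)+C(6,3)=35; C(7,2)+C(7,3)=56. So valid n = 4, 5, 6.

Answer: 4, 5, 6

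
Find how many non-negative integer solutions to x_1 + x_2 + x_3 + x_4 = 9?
220

Explanation: C(9+4-1, 4-1) = 220.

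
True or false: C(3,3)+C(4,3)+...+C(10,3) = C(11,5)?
False

Solution: Hockey stick identity gives Σ = C(11,4) = 330; RHS C(11,5) = 462.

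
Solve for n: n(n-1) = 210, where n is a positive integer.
15
n² − n − 210 = 0, so n = (1 ± √(1 + 4·210))/2 = (1 ± √841)/2 = (1 ± 29)/2, i.e. n = 15 or n = -14. Taking the positive root, n = 15 (check: 15×14 = 210).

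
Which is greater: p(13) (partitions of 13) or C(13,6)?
C(13,6)

Solution: Pentagonal recurrence p(n) = p(n−1) + p(n−2) − p(n−5) − p(n−7) + …: p(13) = p(12) + p(11) − p(8) − p(6) + p(1) = 77 + 56 − 22 − 11 + 1 = 101; C(13,6) = 1,716.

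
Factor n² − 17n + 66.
Seek roots whose sum is 17 and product is 66: (6, 11). So n² − 17n + 66 = (n − 6)(n − 11).
Final answer: (n − 6)(n − 11)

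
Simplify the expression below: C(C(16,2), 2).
7,140

Explanation: C(16,2) = 120, then C(120, 2) = 7,140.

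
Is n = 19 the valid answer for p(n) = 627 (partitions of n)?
No
Pentagonal recurrence p(n) = p(n−1) + p(n−2) − p(n−5) − p(n−7) + …: p(19) = p(18) + p(17) − p(14) − p(12) + p(7) + p(4) = 385 + 297 − 135 − 77 + 15 + 5 = 490, which does not equal 627.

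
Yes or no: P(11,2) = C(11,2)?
No

P(11,2) = 110 but C(11,2) = 55; they differ by a factor of 2! = 2, so the statement does not hold.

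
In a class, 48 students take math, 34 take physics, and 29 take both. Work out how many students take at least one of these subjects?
53

Explanation: |A∪B| = |A|+|B|-|A∩B| = 48+34-29 = 53.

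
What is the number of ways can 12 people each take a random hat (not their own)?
176,214,841

Solution: Using D(n) = (n-1)[D(n-1) + D(n-2)]:
D(12) = (12-1) × [D(11) + D(10)]
      = 11 × [14684570 + 1334961]
      = 11 × 16019531
      = 176,214,841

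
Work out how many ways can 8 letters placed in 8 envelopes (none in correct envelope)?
14,833

Explanation: Using D(n) = (n-1)[D(n-1) + D(n-2)]:
D(8) = (8-1) × [D(7) + D(6)]
      = 7 × [1854 + 265]
      = 7 × 2119
      = 14,833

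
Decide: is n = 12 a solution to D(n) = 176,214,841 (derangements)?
Yes

D(12) = (12-1)·[D(11) + D(10)] = 11·[14,684,570 + 1,334,961] = 176,214,841, which equals 176,214,841.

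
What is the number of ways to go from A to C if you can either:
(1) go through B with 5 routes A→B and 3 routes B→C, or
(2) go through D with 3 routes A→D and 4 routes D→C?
27

Route via B: 5×3=15. Route via D: 3×4=12. Total: 27.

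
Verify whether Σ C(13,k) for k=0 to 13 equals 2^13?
True

Explanation: Binomial theorem: Σ C(13,k) = (1+1)^13 = 2^13 = 8,192; RHS 2^13 = 8,192.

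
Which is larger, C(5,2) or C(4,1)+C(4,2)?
Equal

Solution: By Pascal's identity: C(5,2) = C(4,1)+C(4,2) = 10. Equal.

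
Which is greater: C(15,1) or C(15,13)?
C(15,13)

Solution: C(15,1)=15, C(15,13)=105.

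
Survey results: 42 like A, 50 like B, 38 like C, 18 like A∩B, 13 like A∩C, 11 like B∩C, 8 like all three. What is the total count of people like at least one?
96

Reasoning: |A∪B∪C| = 42+50+38-18-13-11+8 = 96.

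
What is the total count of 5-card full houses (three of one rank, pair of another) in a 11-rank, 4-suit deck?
2,640

Explanation: Triple rank: 11. Triple suits: C(4,3)=4. Pair rank: 10. Pair suits: C(4,2)=6. Total: 2,640.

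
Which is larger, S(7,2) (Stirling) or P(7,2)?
S(7,2)

Explanation: S(7,2) = 2·S(6,2) + S(6,1) = 2·31 + 1 = 63; P(7,2) = 42.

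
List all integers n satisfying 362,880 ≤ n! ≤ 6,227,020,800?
9, 10, 11, 12, 13

Reasoning: n! is strictly increasing; 9! = 362,880 and 13! = 6,227,020,800, so valid n = 9, 10, 11, 12, 13.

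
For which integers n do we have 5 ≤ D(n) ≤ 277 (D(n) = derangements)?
4, 5, 6
Using D(n) = (n−1)[D(n−1) + D(n−2)] with D(1)=0, D(2)=1: D(3)=2; D(4)=9; D(5)=44; D(6)=265; D(7)=1,854. So valid n = 4, 5, 6.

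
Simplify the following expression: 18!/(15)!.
This equals 18×17×16 = 4,896.
Final answer: 4,896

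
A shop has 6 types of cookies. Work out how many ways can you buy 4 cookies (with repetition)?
126

Stars and bars: C(4+6-1, 4) = C(9, 4) = 126.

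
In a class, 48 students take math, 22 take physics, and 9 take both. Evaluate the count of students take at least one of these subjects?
|A∪B| = |A|+|B|-|A∩B| = 48+22-9 = 61.

Answer: 61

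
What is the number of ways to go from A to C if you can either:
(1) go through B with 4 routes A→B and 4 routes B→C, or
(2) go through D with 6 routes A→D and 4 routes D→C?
40

Explanation: Route via B: 4×4=16. Route via D: 6×4=24. Total: 40.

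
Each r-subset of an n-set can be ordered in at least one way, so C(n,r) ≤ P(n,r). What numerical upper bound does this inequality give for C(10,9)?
3,628,800

P(10,9) = 10·9·8·7·6·5·4·3·2 = 3,628,800, so C(10,9) ≤ 3,628,800. (The bound is loose by a factor of 9! = 362,880: C(10,9) = 3,628,800/362,880 = 10.)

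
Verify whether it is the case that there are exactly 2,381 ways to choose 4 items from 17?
False

Solution: C(17,4) = 2,380 ≠ 2381.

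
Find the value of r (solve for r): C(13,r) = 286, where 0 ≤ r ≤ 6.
3

Explanation: C(13,r) is increasing for 0 ≤ r ≤ 6. Stepping up (C(13,r+1) = C(13,r)·(13−r)/(r+1)): C(13,1) = 13, C(13,2) = 78, C(13,3) = 286 ✓. So r = 3.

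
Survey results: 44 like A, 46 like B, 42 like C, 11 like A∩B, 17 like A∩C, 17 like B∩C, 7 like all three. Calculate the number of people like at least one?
94

Explanation: |A∪B∪C| = 44+46+42-11-17-17+7 = 94.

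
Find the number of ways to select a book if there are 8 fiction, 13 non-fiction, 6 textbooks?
27

Explanation: By the addition principle: 8 + 13 + 6 = 27.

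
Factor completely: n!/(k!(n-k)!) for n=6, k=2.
C(6,2) = 15

This is the binomial coefficient C(6,2) = 15.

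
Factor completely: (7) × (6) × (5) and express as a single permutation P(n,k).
Product of 3 consecutive descending integers starting at 7: P(7,3) = 7!/4! = 210.

Answer: P(7,3) = 7!/(4)!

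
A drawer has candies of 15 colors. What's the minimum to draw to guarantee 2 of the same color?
16

Reasoning: Worst case: 1 of each = 15. One more: 16.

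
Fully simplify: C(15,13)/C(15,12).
3/13

Reasoning: C(n,k+1)/C(n,k) = (n−k)/(k+1). Here (15−12)/(12+1) = 3/13 = 3/13.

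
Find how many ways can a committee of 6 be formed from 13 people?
1,716

Solution: C(13,6) = 13! / (6! × (13-6)!)
         = 13! / (6! × 7!)
         = 1,716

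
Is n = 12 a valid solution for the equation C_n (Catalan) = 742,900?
C_12 = C(24,12)/(12+1) = 2,704,156/13 = 208,012, which does not equal 742,900.
Final answer: No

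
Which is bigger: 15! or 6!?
15!

Reasoning: 15!=1,307,674,368,000, 6!=720. 15! > 6!.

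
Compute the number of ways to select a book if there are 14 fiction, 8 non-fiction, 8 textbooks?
30

Solution: By the addition principle: 14 + 8 + 8 = 30.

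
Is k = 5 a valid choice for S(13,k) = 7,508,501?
Yes

Working:
S(13,5) = 5·S(12,5) + S(12,4) = 5·1,379,400 + 611,501 = 7,508,501, which equals 7,508,501.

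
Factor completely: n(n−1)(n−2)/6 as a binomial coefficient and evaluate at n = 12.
C(n,3); C(12,3) = 220

Solution: n(n−1)(n−2)/6 = n!/(3!(n−3)!) = C(n,3). At n = 12: C(12,3) = 220.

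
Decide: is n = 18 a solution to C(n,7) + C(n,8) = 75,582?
Yes

Solution: C(18,7) + C(18,8) = 31,824 + 43,758 = 75,582, which equals 75,582.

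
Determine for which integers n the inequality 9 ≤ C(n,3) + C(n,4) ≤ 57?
5, 6

Explanation: C(4,3)+C(4,4)=5; C(5,3)+C(5,4)=15; C(6,3)+C(6,4)=35; C(7,3)+C(7,4)=70. So valid n = 5, 6.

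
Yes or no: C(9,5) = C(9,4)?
Yes

Working:
Symmetry C(n,k) = C(n,n-k): C(9,5) = 126 and C(9,4) = 126. Both sides agree, so the statement holds.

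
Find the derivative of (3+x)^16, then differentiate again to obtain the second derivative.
240(3+x)^14

Reasoning: First derivative: 16(3+x)^{15}. Second derivative: 16·15·(3+x)^{14} = 240(3+x)^{14}.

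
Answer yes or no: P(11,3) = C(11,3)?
No

Explanation: P(11,3) = 990 but C(11,3) = 165; they differ by a factor of 3! = 6, so the statement does not hold.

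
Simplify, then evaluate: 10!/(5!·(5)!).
This is C(10,5) = 252.
Final answer: 252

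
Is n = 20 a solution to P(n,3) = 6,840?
Yes

P(20,3) = 20·19·18 = 6,840, which equals 6,840.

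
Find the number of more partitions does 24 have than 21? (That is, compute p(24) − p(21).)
783

Solution: Pentagonal recurrence p(n) = p(n−1) + p(n−2) − p(n−5) − p(n−7) + …: p(24) = p(23) + p(22) − p(19) − p(17) + p(12) + p(9) − p(2) = 1,255 + 1,002 − 490 − 297 + 77 + 30 − 2 = 1,575.
p(21) = p(20) + p(19) − p(16) − p(14) + p(9) + p(6) = 627 + 490 − 231 − 135 + 30 + 11 = 792.
Difference = 1,575 − 792 = 783.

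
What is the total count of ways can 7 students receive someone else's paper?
1,854

Solution: Using D(n) = (n-1)[D(n-1) + D(n-2)]:
D(7) = (7-1) × [D(6) + D(5)]
      = 6 × [265 + 44]
      = 6 × 309
      = 1,854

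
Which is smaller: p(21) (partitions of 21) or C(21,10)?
p(21)
Pentagonal recurrence p(n) = p(n−1) + p(n−2) − p(n−5) − p(n−7) + …: p(21) = p(20) + p(19) − p(16) − p(14) + p(9) + p(6) = 627 + 490 − 231 − 135 + 30 + 11 = 792; C(21,10) = 352,716.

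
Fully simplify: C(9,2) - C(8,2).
C(9,2) - C(8,2) = C(8,1) = 8.

Answer: 8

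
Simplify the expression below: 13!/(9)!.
This equals 13×12×...×10 = 17,160.

Answer: 17,160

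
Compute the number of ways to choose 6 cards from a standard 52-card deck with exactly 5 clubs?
50,193

Explanation: 13 clubs and 39 non-clubs: C(13,5) × C(39,1) = 1287 × 39 = 50,193.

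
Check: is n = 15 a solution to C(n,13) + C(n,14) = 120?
Yes

Working:
C(15,13) + C(15,14) = 105 + 15 = 120, which equals 120.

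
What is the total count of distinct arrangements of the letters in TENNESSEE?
3,780

Word has 9 letters (T=1, E=4, N=2, S=2). Arrangements: 9!/Π(k!) = 3,780.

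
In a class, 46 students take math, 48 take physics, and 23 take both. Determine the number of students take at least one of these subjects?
|A∪B| = |A|+|B|-|A∩B| = 46+48-23 = 71.

Answer: 71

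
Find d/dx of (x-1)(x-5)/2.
d/dx[(x-1)(x-5)] = (x-5) + (x-1) = 2x - 6. Dividing by 2 gives (2x - 6)/2.
Final answer: (2x - 6)/2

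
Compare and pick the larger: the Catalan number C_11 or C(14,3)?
C_11

Working:
C_11 = C(22,11)/(11+1) = 705,432/12 = 58,786; C(14,3) = 364.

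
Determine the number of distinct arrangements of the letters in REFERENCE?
7,560

Solution: Word has 9 letters (R=2, E=4, F=1, N=1, C=1). Arrangements: 9!/Π(k!) = 7,560.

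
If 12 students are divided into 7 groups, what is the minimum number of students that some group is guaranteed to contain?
2

Working:
Pigeonhole: ⌈12/7⌉ = 2.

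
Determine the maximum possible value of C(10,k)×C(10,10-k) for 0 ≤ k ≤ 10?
C(10,k)·C(10,10-k) = C(10,k)², maximised at the centre k = 5: C(10,5)² = 63,504.
Final answer: 63,504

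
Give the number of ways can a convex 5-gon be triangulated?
5

Working:
Using the Catalan number formula: C_n = C(2n, n) / (n+1)
C_3 = C(6, 3) / (3+1)
     = 20 / 4
     = 5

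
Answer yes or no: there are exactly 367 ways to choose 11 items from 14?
No
C(14,11) = 364 ≠ 367.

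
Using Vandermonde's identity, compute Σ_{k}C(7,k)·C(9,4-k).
1,820

Solution: = C(7+9,4) = C(16,4) = 1,820.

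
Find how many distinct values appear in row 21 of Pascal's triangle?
11

Working:
Row 21 has entries C(21,0)..C(21,21); by symmetry C(21,k)=C(21,21-k), giving 11 distinct values.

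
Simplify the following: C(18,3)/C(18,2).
16/3

Reasoning: C(n,k+1)/C(n,k) = (n−k)/(k+1). Here (18−2)/(2+1) = 16/3 = 16/3.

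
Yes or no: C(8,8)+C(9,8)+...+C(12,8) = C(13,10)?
No

Reasoning: Hockey stick identity gives Σ = C(13,9) = 715; RHS C(13,10) = 286.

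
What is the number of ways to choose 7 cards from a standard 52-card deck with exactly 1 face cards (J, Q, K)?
12 face cards and 40 non-face cards: C(12,1) × C(40,6) = 12 × 3,838,380 = 46,060,560.

Answer: 46,060,560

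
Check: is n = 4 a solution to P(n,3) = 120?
No

Explanation: P(4,3) = 4·3·2 = 24, which does not equal 120.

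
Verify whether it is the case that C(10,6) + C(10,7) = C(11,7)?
True

Working:
Pascal's identity: LHS = 210 + 120 = 330; RHS = C(11,7) = 330. Both sides agree, so the statement holds.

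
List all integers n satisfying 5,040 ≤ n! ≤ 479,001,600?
n! is strictly increasing; 7! = 5,040 and 12! = 479,001,600, so valid n = 7, 8, 9, 10, 11, 12.
Final answer: 7, 8, 9, 10, 11, 12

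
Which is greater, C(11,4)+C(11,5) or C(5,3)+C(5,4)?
C(11,4)+C(11,5)

Reasoning: First=792, Second=15.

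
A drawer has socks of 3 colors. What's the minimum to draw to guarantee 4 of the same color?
Worst case: 3 of each = 9. One more: 10.
Final answer: 10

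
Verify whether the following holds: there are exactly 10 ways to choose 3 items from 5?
True

Explanation: C(5,3) = 10.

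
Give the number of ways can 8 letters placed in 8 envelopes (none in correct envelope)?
Using D(n) = (n-1)[D(n-1) + D(n-2)]:
D(8) = (8-1) × [D(7) + D(6)]
      = 7 × [1854 + 265]
      = 7 × 2119
      = 14,833

Answer: 14,833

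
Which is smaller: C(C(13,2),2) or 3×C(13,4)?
3×C(13,4)

Working:
C(C(13,2),2)=3,003, 3×C(13,4)=2,145.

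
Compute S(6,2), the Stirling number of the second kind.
31

Explanation: Using the Stirling recurrence: S(n,k) = k·S(n-1,k) + S(n-1,k-1)
S(6,2) = 2·S(5,2) + S(5,1)
         = 2·15 + 1
         = 30 + 1
         = 31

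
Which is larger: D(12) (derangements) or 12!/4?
D(12)

D(12) = (12-1)·[D(11) + D(10)] = 11·[14,684,570 + 1,334,961] = 176,214,841; 12!/4 = 479,001,600/4 = 119,750,400.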